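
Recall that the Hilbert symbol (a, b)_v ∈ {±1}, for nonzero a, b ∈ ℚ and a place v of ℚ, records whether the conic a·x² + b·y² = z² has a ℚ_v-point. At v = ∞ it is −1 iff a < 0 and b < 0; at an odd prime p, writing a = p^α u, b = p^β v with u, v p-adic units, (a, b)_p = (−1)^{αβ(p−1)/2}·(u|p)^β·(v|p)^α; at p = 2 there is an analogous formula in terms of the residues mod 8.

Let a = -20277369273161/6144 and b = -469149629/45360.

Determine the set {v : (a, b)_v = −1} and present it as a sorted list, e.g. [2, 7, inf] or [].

[3, 7, 29, inf]

Mod squares: a ≡ -6191094, b ≡ -7735. Check v ∈ {∞, 2, 3, 5, 7, 11, 13, 17, 23, 29, 31, 47}.
v=29: a=29^1·(≡21), b=29^0·(≡26) mod 29; (21|29)=-1, (26|29)=-1; (−1)^{1·0·14}·(-1)^0·(-1)^1 = -1.
v=7: a=7^1·(≡2), b=7^-1·(≡2) mod 7; (2|7)=+1, (2|7)=+1; (−1)^{1·-1·3}·(+1)^-1·(+1)^1 = -1.
v=2: v_2(a)=-11, v_2(b)=-4; units ≡ 5, 1 (mod 8); ε·ε+αω+βω = 0·0+-11·0+-4·1 ≡ 0  ⇒  (a,b)_2 = +1.
v=47: a=47^0·(≡6), b=47^2·(≡40) mod 47; (6|47)=+1, (40|47)=-1; (−1)^{0·2·23}·(+1)^2·(-1)^0 = +1.
v=5: a=5^0·(≡1), b=5^-1·(≡3) mod 5; (1|5)=+1, (3|5)=-1; (−1)^{0·-1·2}·(+1)^-1·(-1)^0 = +1.
v=23: a=23^1·(≡5), b=23^0·(≡6) mod 23; (5|23)=-1, (6|23)=+1; (−1)^{1·0·11}·(-1)^0·(+1)^1 = +1.
v=∞: -6191094 < 0 and -7735 < 0  ⇒  (a,b)_∞ = -1.
v=31: a=31^2·(≡5), b=31^2·(≡22) mod 31; (5|31)=+1, (22|31)=-1; (−1)^{2·2·15}·(+1)^2·(-1)^2 = +1.
v=17: a=17^1·(≡1), b=17^1·(≡8) mod 17; (1|17)=+1, (8|17)=+1; (−1)^{1·1·8}·(+1)^1·(+1)^1 = +1.
v=11: a=11^2·(≡5), b=11^0·(≡9) mod 11; (5|11)=+1, (9|11)=+1; (−1)^{2·0·5}·(+1)^0·(+1)^2 = +1.
v=3: a=3^-1·(≡2), b=3^-4·(≡2) mod 3; (2|3)=-1, (2|3)=-1; (−1)^{-1·-4·1}·(-1)^-4·(-1)^-1 = -1.
v=13: a=13^3·(≡4), b=13^1·(≡3) mod 13; (4|13)=+1, (3|13)=+1; (−1)^{3·1·6}·(+1)^1·(+1)^3 = +1.
(-6191094, -7735 / ℚ) ramifies at {3, 7, 29, ∞}: a division algebra.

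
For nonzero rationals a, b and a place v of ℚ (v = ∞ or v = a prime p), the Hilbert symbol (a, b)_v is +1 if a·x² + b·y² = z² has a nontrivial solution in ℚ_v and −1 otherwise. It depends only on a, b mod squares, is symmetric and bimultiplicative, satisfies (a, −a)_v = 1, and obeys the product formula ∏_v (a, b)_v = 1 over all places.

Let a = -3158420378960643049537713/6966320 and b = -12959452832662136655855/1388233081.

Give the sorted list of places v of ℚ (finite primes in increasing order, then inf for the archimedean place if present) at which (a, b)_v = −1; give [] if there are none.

[5, 13, 17, 29, 31, inf]

(a, b) ≡ (-8666515, -352495) mod (ℚ^×)²; places V = {2, 3, 5, 7, 11, 13, 17, 19, 23, 29, 31, 37, 41, 53, ∞}.
(a,b)_11: α=1, u≡2; β=1, v≡9 (mod 11); (2|11)=-1, (9|11)=+1; sign (−1)^1·-1^1·+1^1 = +1.
(a,b)_53: α=-2, u≡2; β=-2, v≡48 (mod 53); (2|53)=-1, (48|53)=-1; sign (−1)^0·-1^-2·-1^-2 = +1.
(a,b)_29: α=4, u≡19; β=3, v≡5 (mod 29); (19|29)=-1, (5|29)=+1; sign (−1)^0·-1^3·+1^4 = -1.
(a,b)_2: α=-4, β=0; u≡5, v≡1 (mod 8); ε(u)ε(v)=0·0, αω(v)=-4·0, βω(u)=0·1; sum ≡ 0  ⇒  +1.
(a,b)_3: α=12, u≡2; β=10, v≡2 (mod 3); (2|3)=-1, (2|3)=-1; sign (−1)^0·-1^10·-1^12 = +1.
(a,b)_17: α=1, u≡4; β=1, v≡10 (mod 17); (4|17)=+1, (10|17)=-1; sign (−1)^0·+1^1·-1^1 = -1.
(a,b)_31: α=-1, u≡6; β=0, v≡6 (mod 31); (6|31)=-1, (6|31)=-1; sign (−1)^0·-1^0·-1^-1 = -1.
(a,b)_19: α=0, u≡15; β=-2, v≡3 (mod 19); (15|19)=-1, (3|19)=-1; sign (−1)^0·-1^-2·-1^0 = +1.
(a,b)_7: α=0, u≡3; β=2, v≡2 (mod 7); (3|7)=-1, (2|7)=+1; sign (−1)^0·-1^2·+1^0 = +1.
(a,b)_37: α=0, u≡29; β=-2, v≡16 (mod 37); (29|37)=-1, (16|37)=+1; sign (−1)^0·-1^-2·+1^0 = +1.
(a,b)_13: α=3, u≡6; β=5, v≡10 (mod 13); (6|13)=-1, (10|13)=+1; sign (−1)^0·-1^5·+1^3 = -1.
(a,b)_41: α=2, u≡26; β=0, v≡33 (mod 41); (26|41)=-1, (33|41)=+1; sign (−1)^0·-1^0·+1^2 = +1.
(a,b)_5: α=-1, u≡3; β=1, v≡4 (mod 5); (3|5)=-1, (4|5)=+1; sign (−1)^0·-1^1·+1^-1 = -1.
(a,b)_23: α=3, u≡6; β=2, v≡12 (mod 23); (6|23)=+1, (12|23)=+1; sign (−1)^0·+1^2·+1^3 = +1.
(a,b)_∞: sgn(-8666515)=−, sgn(-352495)=−, so -1.
Ram(-8666515, -352495) = {5, 13, 17, 29, 31, ∞}; no ℚ_5-point on the conic.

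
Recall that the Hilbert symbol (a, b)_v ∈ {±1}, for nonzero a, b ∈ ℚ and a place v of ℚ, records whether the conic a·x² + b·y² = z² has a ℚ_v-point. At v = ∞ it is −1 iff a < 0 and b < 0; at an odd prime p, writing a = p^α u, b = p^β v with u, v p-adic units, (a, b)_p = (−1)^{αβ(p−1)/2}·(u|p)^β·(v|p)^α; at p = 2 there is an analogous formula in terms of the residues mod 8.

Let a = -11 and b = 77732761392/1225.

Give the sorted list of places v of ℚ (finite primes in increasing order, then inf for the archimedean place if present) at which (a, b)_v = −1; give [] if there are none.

[11, 17, 19, 29]

Mod squares: a ≡ -11, b ≡ 3194147. Check v ∈ {∞, 2, 3, 5, 7, 11, 13, 17, 19, 29, 31}.
v=∞: -11 < 0 and 3194147 > 0  ⇒  (a,b)_∞ = +1.
v=2: v_2(a)=0, v_2(b)=4; units ≡ 5, 3 (mod 8); ε·ε+αω+βω = 0·1+0·1+4·1 ≡ 0  ⇒  (a,b)_2 = +1.
v=13: a=13^0·(≡2), b=13^2·(≡7) mod 13; (2|13)=-1, (7|13)=-1; (−1)^{0·2·6}·(-1)^2·(-1)^0 = +1.
v=29: a=29^0·(≡18), b=29^1·(≡9) mod 29; (18|29)=-1, (9|29)=+1; (−1)^{0·1·14}·(-1)^1·(+1)^0 = -1.
v=19: a=19^0·(≡8), b=19^1·(≡6) mod 19; (8|19)=-1, (6|19)=+1; (−1)^{0·1·9}·(-1)^1·(+1)^0 = -1.
v=7: a=7^0·(≡3), b=7^-2·(≡5) mod 7; (3|7)=-1, (5|7)=-1; (−1)^{0·-2·3}·(-1)^-2·(-1)^0 = +1.
v=31: a=31^0·(≡20), b=31^1·(≡17) mod 31; (20|31)=+1, (17|31)=-1; (−1)^{0·1·15}·(+1)^1·(-1)^0 = +1.
v=5: a=5^0·(≡4), b=5^-2·(≡3) mod 5; (4|5)=+1, (3|5)=-1; (−1)^{0·-2·2}·(+1)^-2·(-1)^0 = +1.
v=11: a=11^1·(≡10), b=11^1·(≡10) mod 11; (10|11)=-1, (10|11)=-1; (−1)^{1·1·5}·(-1)^1·(-1)^1 = -1.
v=3: a=3^0·(≡1), b=3^2·(≡2) mod 3; (1|3)=+1, (2|3)=-1; (−1)^{0·2·1}·(+1)^2·(-1)^0 = +1.
v=17: a=17^0·(≡6), b=17^1·(≡12) mod 17; (6|17)=-1, (12|17)=-1; (−1)^{0·1·8}·(-1)^1·(-1)^0 = -1.
(-11, 3194147 / ℚ) ramifies at {11, 17, 19, 29}: a division algebra.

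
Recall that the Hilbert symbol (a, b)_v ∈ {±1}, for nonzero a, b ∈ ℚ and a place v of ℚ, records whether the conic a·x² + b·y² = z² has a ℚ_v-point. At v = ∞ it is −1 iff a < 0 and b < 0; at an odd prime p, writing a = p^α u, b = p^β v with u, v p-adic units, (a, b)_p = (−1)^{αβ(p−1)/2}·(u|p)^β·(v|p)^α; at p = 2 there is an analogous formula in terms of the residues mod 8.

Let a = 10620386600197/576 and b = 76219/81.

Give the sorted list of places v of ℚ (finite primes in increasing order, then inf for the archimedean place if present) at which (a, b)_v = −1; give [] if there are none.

[23, 41]

Mod squares: a ≡ 4614973, b ≡ 451. Check v ∈ {∞, 2, 3, 11, 13, 17, 23, 29, 37, 41}.
v=41: a=41^2·(≡22), b=41^1·(≡27) mod 41; (22|41)=-1, (27|41)=-1; (−1)^{2·1·20}·(-1)^1·(-1)^2 = -1.
v=11: a=11^1·(≡9), b=11^1·(≡8) mod 11; (9|11)=+1, (8|11)=-1; (−1)^{1·1·5}·(+1)^1·(-1)^1 = +1.
v=29: a=29^1·(≡21), b=29^0·(≡23) mod 29; (21|29)=-1, (23|29)=+1; (−1)^{1·0·14}·(-1)^0·(+1)^1 = +1.
v=2: v_2(a)=-6, v_2(b)=0; units ≡ 5, 3 (mod 8); ε·ε+αω+βω = 0·1+-6·1+0·1 ≡ 0  ⇒  (a,b)_2 = +1.
v=3: a=3^-2·(≡1), b=3^-4·(≡1) mod 3; (1|3)=+1, (1|3)=+1; (−1)^{-2·-4·1}·(+1)^-4·(+1)^-2 = +1.
v=37: a=37^3·(≡35), b=37^0·(≡21) mod 37; (35|37)=-1, (21|37)=+1; (−1)^{3·0·18}·(-1)^0·(+1)^3 = +1.
v=17: a=17^1·(≡15), b=17^0·(≡15) mod 17; (15|17)=+1, (15|17)=+1; (−1)^{1·0·8}·(+1)^0·(+1)^1 = +1.
v=13: a=13^0·(≡9), b=13^2·(≡3) mod 13; (9|13)=+1, (3|13)=+1; (−1)^{0·2·6}·(+1)^2·(+1)^0 = +1.
v=∞: 4614973 > 0 and 451 > 0  ⇒  (a,b)_∞ = +1.
v=23: a=23^1·(≡22), b=23^0·(≡17) mod 23; (22|23)=-1, (17|23)=-1; (−1)^{1·0·11}·(-1)^0·(-1)^1 = -1.
Ram(4614973, 451) = {23, 41}; no ℚ_23-point on the conic.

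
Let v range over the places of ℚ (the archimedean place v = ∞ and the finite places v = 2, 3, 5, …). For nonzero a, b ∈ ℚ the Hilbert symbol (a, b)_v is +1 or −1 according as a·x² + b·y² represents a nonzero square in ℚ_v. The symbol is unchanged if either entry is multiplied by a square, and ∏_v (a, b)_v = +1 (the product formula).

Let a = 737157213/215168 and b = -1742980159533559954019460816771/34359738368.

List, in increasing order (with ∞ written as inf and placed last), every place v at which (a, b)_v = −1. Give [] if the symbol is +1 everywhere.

[3, 13, 17, 37]

(a, b) ≡ (3354, -703222) mod (ℚ^×)²; places V = {2, 3, 13, 17, 37, 41, 43, ∞}.
(a,b)_∞: sgn(3354)=+, sgn(-703222)=−, so +1.
(a,b)_13: α=3, u≡5; β=9, v≡3 (mod 13); (5|13)=-1, (3|13)=+1; sign (−1)^0·-1^9·+1^3 = -1.
(a,b)_37: α=0, u≡14; β=1, v≡7 (mod 37); (14|37)=-1, (7|37)=+1; sign (−1)^0·-1^1·+1^0 = -1.
(a,b)_2: α=-7, β=-35; u≡5, v≡5 (mod 8); ε(u)ε(v)=0·0, αω(v)=-7·1, βω(u)=-35·1; sum ≡ 0  ⇒  +1.
(a,b)_17: α=2, u≡14; β=7, v≡10 (mod 17); (14|17)=-1, (10|17)=-1; sign (−1)^0·-1^7·-1^2 = -1.
(a,b)_41: α=-2, u≡10; β=2, v≡9 (mod 41); (10|41)=+1, (9|41)=+1; sign (−1)^0·+1^2·+1^-2 = +1.
(a,b)_3: α=3, u≡2; β=4, v≡2 (mod 3); (2|3)=-1, (2|3)=-1; sign (−1)^0·-1^4·-1^3 = -1.
(a,b)_43: α=1, u≡23; β=3, v≡33 (mod 43); (23|43)=+1, (33|43)=-1; sign (−1)^1·+1^3·-1^1 = +1.
(3354, -703222 / ℚ) ramifies at {3, 13, 17, 37}: a division algebra.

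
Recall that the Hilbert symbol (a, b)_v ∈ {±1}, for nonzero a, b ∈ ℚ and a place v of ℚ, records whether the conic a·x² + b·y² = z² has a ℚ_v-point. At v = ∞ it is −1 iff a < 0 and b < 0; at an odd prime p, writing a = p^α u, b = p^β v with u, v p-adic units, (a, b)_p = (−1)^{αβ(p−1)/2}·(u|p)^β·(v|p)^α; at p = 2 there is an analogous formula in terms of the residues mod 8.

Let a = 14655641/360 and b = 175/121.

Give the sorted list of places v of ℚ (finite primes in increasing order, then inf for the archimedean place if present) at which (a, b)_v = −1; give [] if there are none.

[5, 7, 11, 13]

(a, b) ≡ (10010, 7) mod (ℚ^×)²; places V = {2, 3, 5, 7, 11, 13, ∞}.
(a,b)_2: α=-3, β=0; u≡5, v≡7 (mod 8); ε(u)ε(v)=0·1, αω(v)=-3·0, βω(u)=0·1; sum ≡ 0  ⇒  +1.
(a,b)_7: α=1, u≡4; β=1, v≡2 (mod 7); (4|7)=+1, (2|7)=+1; sign (−1)^1·+1^1·+1^1 = -1.
(a,b)_13: α=1, u≡4; β=0, v≡8 (mod 13); (4|13)=+1, (8|13)=-1; sign (−1)^0·+1^0·-1^1 = -1.
(a,b)_∞: sgn(10010)=+, sgn(7)=+, so +1.
(a,b)_5: α=-1, u≡3; β=2, v≡2 (mod 5); (3|5)=-1, (2|5)=-1; sign (−1)^0·-1^2·-1^-1 = -1.
(a,b)_3: α=-2, u≡2; β=0, v≡1 (mod 3); (2|3)=-1, (1|3)=+1; sign (−1)^0·-1^0·+1^-2 = +1.
(a,b)_11: α=5, u≡10; β=-2, v≡10 (mod 11); (10|11)=-1, (10|11)=-1; sign (−1)^0·-1^-2·-1^5 = -1.
Ram(10010, 7) = {5, 7, 11, 13}; no ℚ_5-point on the conic.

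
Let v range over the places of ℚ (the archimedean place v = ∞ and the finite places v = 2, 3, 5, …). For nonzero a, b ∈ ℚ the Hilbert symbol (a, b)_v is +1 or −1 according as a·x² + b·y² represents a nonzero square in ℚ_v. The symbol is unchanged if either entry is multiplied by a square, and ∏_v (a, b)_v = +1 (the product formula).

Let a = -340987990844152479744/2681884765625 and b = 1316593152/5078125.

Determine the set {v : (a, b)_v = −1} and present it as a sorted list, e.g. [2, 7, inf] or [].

Mod squares: a ≡ -7735, b ≡ 3094. Check v ∈ {∞, 2, 3, 5, 7, 13, 17}.
v=13: a=13^-3·(≡9), b=13^-1·(≡4) mod 13; (9|13)=+1, (4|13)=+1; (−1)^{-3·-1·6}·(+1)^-1·(+1)^-3 = +1.
v=2: v_2(a)=18, v_2(b)=9; units ≡ 1, 3 (mod 8); ε·ε+αω+βω = 0·1+18·1+9·0 ≡ 0  ⇒  (a,b)_2 = +1.
v=∞: -7735 < 0 and 3094 > 0  ⇒  (a,b)_∞ = +1.
v=17: a=17^3·(≡9), b=17^1·(≡7) mod 17; (9|17)=+1, (7|17)=-1; (−1)^{3·1·8}·(+1)^1·(-1)^3 = -1.
v=5: a=5^-13·(≡3), b=5^-8·(≡4) mod 5; (3|5)=-1, (4|5)=+1; (−1)^{-13·-8·2}·(-1)^-8·(+1)^-13 = +1.
v=3: a=3^8·(≡2), b=3^2·(≡1) mod 3; (2|3)=-1, (1|3)=+1; (−1)^{8·2·1}·(-1)^2·(+1)^8 = +1.
v=7: a=7^9·(≡1), b=7^5·(≡2) mod 7; (1|7)=+1, (2|7)=+1; (−1)^{9·5·3}·(+1)^5·(+1)^9 = -1.
|Ram(-7735, 3094)| = 2, even; anisotropic at {7, 17}.

[7, 17]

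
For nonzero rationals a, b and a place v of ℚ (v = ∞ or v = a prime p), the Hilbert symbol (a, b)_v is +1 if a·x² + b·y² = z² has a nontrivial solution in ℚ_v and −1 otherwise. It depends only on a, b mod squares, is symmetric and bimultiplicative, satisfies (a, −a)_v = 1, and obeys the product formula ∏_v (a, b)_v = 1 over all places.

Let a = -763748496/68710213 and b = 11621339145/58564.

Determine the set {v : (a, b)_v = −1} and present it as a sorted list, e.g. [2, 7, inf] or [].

[5, 13]

(a, b) ≡ (-13, 1105) mod (ℚ^×)²; places V = {2, 3, 5, 7, 11, 13, 17, 19, 23, 47, ∞}.
(a,b)_23: α=0, u≡10; β=2, v≡13 (mod 23); (10|23)=-1, (13|23)=+1; sign (−1)^0·-1^2·+1^0 = +1.
(a,b)_19: α=-2, u≡9; β=0, v≡18 (mod 19); (9|19)=+1, (18|19)=-1; sign (−1)^0·+1^0·-1^-2 = +1.
(a,b)_11: α=-4, u≡4; β=-4, v≡5 (mod 11); (4|11)=+1, (5|11)=+1; sign (−1)^0·+1^-4·+1^-4 = +1.
(a,b)_2: α=4, β=-2; u≡3, v≡1 (mod 8); ε(u)ε(v)=1·0, αω(v)=4·0, βω(u)=-2·1; sum ≡ 0  ⇒  +1.
(a,b)_7: α=4, u≡1; β=0, v≡5 (mod 7); (1|7)=+1, (5|7)=-1; sign (−1)^0·+1^0·-1^4 = +1.
(a,b)_13: α=-1, u≡12; β=1, v≡8 (mod 13); (12|13)=+1, (8|13)=-1; sign (−1)^0·+1^1·-1^-1 = -1.
(a,b)_3: α=2, u≡2; β=2, v≡1 (mod 3); (2|3)=-1, (1|3)=+1; sign (−1)^0·-1^2·+1^2 = +1.
(a,b)_5: α=0, u≡3; β=1, v≡1 (mod 5); (3|5)=-1, (1|5)=+1; sign (−1)^0·-1^1·+1^0 = -1.
(a,b)_∞: sgn(-13)=−, sgn(1105)=+, so +1.
(a,b)_47: α=2, u≡37; β=2, v≡27 (mod 47); (37|47)=+1, (27|47)=+1; sign (−1)^0·+1^2·+1^2 = +1.
(a,b)_17: α=0, u≡8; β=1, v≡14 (mod 17); (8|17)=+1, (14|17)=-1; sign (−1)^0·+1^1·-1^0 = +1.
(-13, 1105 / ℚ) ramifies at {5, 13}: a division algebra.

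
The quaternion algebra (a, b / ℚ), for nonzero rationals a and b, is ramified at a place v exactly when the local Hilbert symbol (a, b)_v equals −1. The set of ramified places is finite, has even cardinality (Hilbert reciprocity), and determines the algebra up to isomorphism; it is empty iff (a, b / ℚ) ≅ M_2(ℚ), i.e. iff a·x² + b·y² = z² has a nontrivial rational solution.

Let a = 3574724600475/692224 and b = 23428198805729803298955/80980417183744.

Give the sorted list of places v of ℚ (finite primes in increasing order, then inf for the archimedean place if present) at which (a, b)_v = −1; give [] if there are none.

[2, 7]

(a, b) ≡ (19, 595) mod (ℚ^×)²; places V = {2, 3, 5, 7, 13, 17, 19, 47, ∞}.
(a,b)_7: α=2, u≡5; β=3, v≡1 (mod 7); (5|7)=-1, (1|7)=+1; sign (−1)^0·-1^3·+1^2 = -1.
(a,b)_47: α=0, u≡11; β=2, v≡19 (mod 47); (11|47)=-1, (19|47)=-1; sign (−1)^0·-1^2·-1^0 = +1.
(a,b)_3: α=12, u≡1; β=20, v≡1 (mod 3); (1|3)=+1, (1|3)=+1; sign (−1)^0·+1^20·+1^12 = +1.
(a,b)_19: α=1, u≡1; β=2, v≡5 (mod 19); (1|19)=+1, (5|19)=+1; sign (−1)^0·+1^2·+1^1 = +1.
(a,b)_5: α=2, u≡1; β=1, v≡4 (mod 5); (1|5)=+1, (4|5)=+1; sign (−1)^0·+1^1·+1^2 = +1.
(a,b)_∞: sgn(19)=+, sgn(595)=+, so +1.
(a,b)_2: α=-12, β=-24; u≡3, v≡3 (mod 8); ε(u)ε(v)=1·1, αω(v)=-12·1, βω(u)=-24·1; sum ≡ 1  ⇒  -1.
(a,b)_13: α=-2, u≡2; β=-6, v≡1 (mod 13); (2|13)=-1, (1|13)=+1; sign (−1)^0·-1^-6·+1^-2 = +1.
(a,b)_17: α=2, u≡8; β=3, v≡15 (mod 17); (8|17)=+1, (15|17)=+1; sign (−1)^0·+1^3·+1^2 = +1.
(19, 595 / ℚ) ramifies at {2, 7}: a division algebra.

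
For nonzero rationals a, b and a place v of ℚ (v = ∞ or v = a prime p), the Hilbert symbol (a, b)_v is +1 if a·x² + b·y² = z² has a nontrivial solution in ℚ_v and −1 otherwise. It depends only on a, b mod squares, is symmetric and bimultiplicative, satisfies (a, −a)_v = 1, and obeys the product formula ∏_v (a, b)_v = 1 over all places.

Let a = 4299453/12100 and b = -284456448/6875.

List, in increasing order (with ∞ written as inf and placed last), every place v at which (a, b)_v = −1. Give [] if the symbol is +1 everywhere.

[2, 3, 19, 29]

(a, b) ≡ (1653, -418) mod (ℚ^×)²; places V = {2, 3, 5, 11, 17, 19, 29, ∞}.
(a,b)_2: α=-2, β=9; u≡5, v≡7 (mod 8); ε(u)ε(v)=0·1, αω(v)=-2·0, βω(u)=9·1; sum ≡ 1  ⇒  -1.
(a,b)_17: α=2, u≡8; β=0, v≡14 (mod 17); (8|17)=+1, (14|17)=-1; sign (−1)^0·+1^0·-1^2 = +1.
(a,b)_11: α=-2, u≡4; β=-1, v≡6 (mod 11); (4|11)=+1, (6|11)=-1; sign (−1)^0·+1^-1·-1^-2 = +1.
(a,b)_5: α=-2, u≡2; β=-4, v≡2 (mod 5); (2|5)=-1, (2|5)=-1; sign (−1)^0·-1^-4·-1^-2 = +1.
(a,b)_∞: sgn(1653)=+, sgn(-418)=−, so +1.
(a,b)_19: α=1, u≡1; β=3, v≡11 (mod 19); (1|19)=+1, (11|19)=+1; sign (−1)^1·+1^3·+1^1 = -1.
(a,b)_29: α=1, u≡22; β=0, v≡14 (mod 29); (22|29)=+1, (14|29)=-1; sign (−1)^0·+1^0·-1^1 = -1.
(a,b)_3: α=3, u≡2; β=4, v≡2 (mod 3); (2|3)=-1, (2|3)=-1; sign (−1)^0·-1^4·-1^3 = -1.
|Ram(1653, -418)| = 4, even; anisotropic at {2, 3, 19, 29}.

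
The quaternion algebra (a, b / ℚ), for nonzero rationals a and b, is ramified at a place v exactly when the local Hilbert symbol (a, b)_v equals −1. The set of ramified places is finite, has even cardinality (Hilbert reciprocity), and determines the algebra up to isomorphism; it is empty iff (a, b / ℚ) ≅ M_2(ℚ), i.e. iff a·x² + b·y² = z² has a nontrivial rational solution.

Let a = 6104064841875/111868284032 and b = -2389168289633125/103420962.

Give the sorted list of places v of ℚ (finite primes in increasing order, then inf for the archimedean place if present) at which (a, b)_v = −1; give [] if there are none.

(a, b) ≡ (6, -257114) mod (ℚ^×)²; places V = {2, 3, 5, 7, 11, 13, 17, 19, 29, 31, 37, 41, 47, ∞}.
(a,b)_29: α=0, u≡28; β=1, v≡3 (mod 29); (28|29)=+1, (3|29)=-1; sign (−1)^0·+1^1·-1^0 = +1.
(a,b)_17: α=-2, u≡10; β=-2, v≡7 (mod 17); (10|17)=-1, (7|17)=-1; sign (−1)^0·-1^-2·-1^-2 = +1.
(a,b)_3: α=3, u≡2; β=-4, v≡1 (mod 3); (2|3)=-1, (1|3)=+1; sign (−1)^0·-1^-4·+1^3 = +1.
(a,b)_13: α=2, u≡8; β=1, v≡5 (mod 13); (8|13)=-1, (5|13)=-1; sign (−1)^0·-1^1·-1^2 = -1.
(a,b)_47: α=-2, u≡18; β=-2, v≡19 (mod 47); (18|47)=+1, (19|47)=-1; sign (−1)^0·+1^-2·-1^-2 = +1.
(a,b)_2: α=-7, β=-1; u≡3, v≡3 (mod 8); ε(u)ε(v)=1·1, αω(v)=-7·1, βω(u)=-1·1; sum ≡ 1  ⇒  -1.
(a,b)_5: α=4, u≡1; β=4, v≡1 (mod 5); (1|5)=+1, (1|5)=+1; sign (−1)^0·+1^4·+1^4 = +1.
(a,b)_37: α=-2, u≡24; β=0, v≡34 (mod 37); (24|37)=-1, (34|37)=+1; sign (−1)^0·-1^0·+1^-2 = +1.
(a,b)_∞: sgn(6)=+, sgn(-257114)=−, so +1.
(a,b)_11: α=2, u≡7; β=1, v≡5 (mod 11); (7|11)=-1, (5|11)=+1; sign (−1)^0·-1^1·+1^2 = -1.
(a,b)_7: α=2, u≡5; β=2, v≡5 (mod 7); (5|7)=-1, (5|7)=-1; sign (−1)^0·-1^2·-1^2 = +1.
(a,b)_19: α=2, u≡5; β=2, v≡10 (mod 19); (5|19)=+1, (10|19)=-1; sign (−1)^0·+1^2·-1^2 = +1.
(a,b)_31: α=0, u≡3; β=1, v≡18 (mod 31); (3|31)=-1, (18|31)=+1; sign (−1)^0·-1^1·+1^0 = -1.
(a,b)_41: α=0, u≡30; β=2, v≡7 (mod 41); (30|41)=-1, (7|41)=-1; sign (−1)^0·-1^2·-1^0 = +1.
|Ram(6, -257114)| = 4, even; anisotropic at {2, 11, 13, 31}.

[2, 11, 13, 31]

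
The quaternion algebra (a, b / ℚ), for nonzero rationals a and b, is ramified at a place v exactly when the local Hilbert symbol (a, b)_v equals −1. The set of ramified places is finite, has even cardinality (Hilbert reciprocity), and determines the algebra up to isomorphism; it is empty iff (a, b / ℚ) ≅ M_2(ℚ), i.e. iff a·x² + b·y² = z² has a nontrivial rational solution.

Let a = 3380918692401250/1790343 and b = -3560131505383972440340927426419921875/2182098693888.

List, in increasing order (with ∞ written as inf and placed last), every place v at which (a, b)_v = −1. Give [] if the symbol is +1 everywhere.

[11, 13, 23, 29]

(a, b) ≡ (61616126, -28405) mod (ℚ^×)²; places V = {2, 3, 5, 7, 11, 13, 17, 19, 23, 29, 31, 47, ∞}.
(a,b)_29: α=3, u≡1; β=6, v≡11 (mod 29); (1|29)=+1, (11|29)=-1; sign (−1)^0·+1^6·-1^3 = -1.
(a,b)_13: α=1, u≡8; β=3, v≡4 (mod 13); (8|13)=-1, (4|13)=+1; sign (−1)^0·-1^3·+1^1 = -1.
(a,b)_2: α=1, β=-8; u≡7, v≡3 (mod 8); ε(u)ε(v)=1·1, αω(v)=1·1, βω(u)=-8·0; sum ≡ 0  ⇒  +1.
(a,b)_∞: sgn(61616126)=+, sgn(-28405)=−, so +1.
(a,b)_3: α=-4, u≡2; β=-6, v≡2 (mod 3); (2|3)=-1, (2|3)=-1; sign (−1)^0·-1^-6·-1^-4 = +1.
(a,b)_11: α=1, u≡10; β=0, v≡6 (mod 11); (10|11)=-1, (6|11)=-1; sign (−1)^0·-1^0·-1^1 = -1.
(a,b)_5: α=4, u≡4; β=9, v≡1 (mod 5); (4|5)=+1, (1|5)=+1; sign (−1)^0·+1^9·+1^4 = +1.
(a,b)_17: α=1, u≡14; β=0, v≡1 (mod 17); (14|17)=-1, (1|17)=+1; sign (−1)^0·-1^0·+1^1 = +1.
(a,b)_7: α=4, u≡6; β=16, v≡1 (mod 7); (6|7)=-1, (1|7)=+1; sign (−1)^0·-1^16·+1^4 = +1.
(a,b)_31: α=-2, u≡22; β=-2, v≡22 (mod 31); (22|31)=-1, (22|31)=-1; sign (−1)^0·-1^-2·-1^-2 = +1.
(a,b)_19: α=1, u≡15; β=1, v≡9 (mod 19); (15|19)=-1, (9|19)=+1; sign (−1)^1·-1^1·+1^1 = +1.
(a,b)_47: α=0, u≡43; β=2, v≡45 (mod 47); (43|47)=-1, (45|47)=-1; sign (−1)^0·-1^2·-1^0 = +1.
(a,b)_23: α=-1, u≡15; β=-3, v≡21 (mod 23); (15|23)=-1, (21|23)=-1; sign (−1)^1·-1^-3·-1^-1 = -1.
|Ram(61616126, -28405)| = 4, even; anisotropic at {11, 13, 23, 29}.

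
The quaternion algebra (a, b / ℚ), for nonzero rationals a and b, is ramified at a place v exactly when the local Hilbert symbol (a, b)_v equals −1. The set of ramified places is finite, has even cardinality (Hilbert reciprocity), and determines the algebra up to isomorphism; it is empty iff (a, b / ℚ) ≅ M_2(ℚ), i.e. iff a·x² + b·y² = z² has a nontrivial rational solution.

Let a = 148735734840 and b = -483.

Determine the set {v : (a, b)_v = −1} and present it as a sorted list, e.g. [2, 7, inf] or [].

[2, 5]

Mod squares: a ≡ 17710, b ≡ -483. Check v ∈ {∞, 2, 3, 5, 7, 11, 23}.
v=3: a=3^4·(≡1), b=3^1·(≡1) mod 3; (1|3)=+1, (1|3)=+1; (−1)^{4·1·1}·(+1)^1·(+1)^4 = +1.
v=∞: 17710 > 0 and -483 < 0  ⇒  (a,b)_∞ = +1.
v=2: v_2(a)=3, v_2(b)=0; units ≡ 7, 5 (mod 8); ε·ε+αω+βω = 1·0+3·1+0·0 ≡ 1  ⇒  (a,b)_2 = -1.
v=23: a=23^3·(≡20), b=23^1·(≡2) mod 23; (20|23)=-1, (2|23)=+1; (−1)^{3·1·11}·(-1)^1·(+1)^3 = +1.
v=11: a=11^1·(≡1), b=11^0·(≡1) mod 11; (1|11)=+1, (1|11)=+1; (−1)^{1·0·5}·(+1)^0·(+1)^1 = +1.
v=7: a=7^3·(≡3), b=7^1·(≡1) mod 7; (3|7)=-1, (1|7)=+1; (−1)^{3·1·3}·(-1)^1·(+1)^3 = +1.
v=5: a=5^1·(≡3), b=5^0·(≡2) mod 5; (3|5)=-1, (2|5)=-1; (−1)^{1·0·2}·(-1)^0·(-1)^1 = -1.
Ram(17710, -483) = {2, 5}; no ℚ_2-point on the conic.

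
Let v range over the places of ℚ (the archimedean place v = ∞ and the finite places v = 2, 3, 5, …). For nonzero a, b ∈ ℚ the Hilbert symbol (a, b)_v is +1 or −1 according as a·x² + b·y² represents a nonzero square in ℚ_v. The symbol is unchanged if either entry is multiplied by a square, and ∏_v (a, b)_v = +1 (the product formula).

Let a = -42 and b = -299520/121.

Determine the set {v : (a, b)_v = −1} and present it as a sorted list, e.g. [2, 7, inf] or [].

Mod squares: a ≡ -42, b ≡ -130. Check v ∈ {∞, 2, 3, 5, 7, 11, 13}.
v=3: a=3^1·(≡1), b=3^2·(≡2) mod 3; (1|3)=+1, (2|3)=-1; (−1)^{1·2·1}·(+1)^2·(-1)^1 = -1.
v=∞: -42 < 0 and -130 < 0  ⇒  (a,b)_∞ = -1.
v=11: a=11^0·(≡2), b=11^-2·(≡10) mod 11; (2|11)=-1, (10|11)=-1; (−1)^{0·-2·5}·(-1)^-2·(-1)^0 = +1.
v=7: a=7^1·(≡1), b=7^0·(≡5) mod 7; (1|7)=+1, (5|7)=-1; (−1)^{1·0·3}·(+1)^0·(-1)^1 = -1.
v=13: a=13^0·(≡10), b=13^1·(≡12) mod 13; (10|13)=+1, (12|13)=+1; (−1)^{0·1·6}·(+1)^1·(+1)^0 = +1.
v=5: a=5^0·(≡3), b=5^1·(≡1) mod 5; (3|5)=-1, (1|5)=+1; (−1)^{0·1·2}·(-1)^1·(+1)^0 = -1.
v=2: v_2(a)=1, v_2(b)=9; units ≡ 3, 7 (mod 8); ε·ε+αω+βω = 1·1+1·0+9·1 ≡ 0  ⇒  (a,b)_2 = +1.
(-42, -130 / ℚ) ramifies at {3, 5, 7, ∞}: a division algebra.

[3, 5, 7, inf]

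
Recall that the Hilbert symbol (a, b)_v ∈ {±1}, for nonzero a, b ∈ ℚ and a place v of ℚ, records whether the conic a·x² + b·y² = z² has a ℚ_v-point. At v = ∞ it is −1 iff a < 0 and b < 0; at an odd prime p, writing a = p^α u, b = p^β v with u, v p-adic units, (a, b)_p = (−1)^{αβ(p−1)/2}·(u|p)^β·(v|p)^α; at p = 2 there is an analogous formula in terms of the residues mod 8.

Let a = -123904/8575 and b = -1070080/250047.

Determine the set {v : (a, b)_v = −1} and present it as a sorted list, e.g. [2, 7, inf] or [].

[5, 7, 19, inf]

(a, b) ≡ (-7, -7315) mod (ℚ^×)²; places V = {2, 3, 5, 7, 11, 19, ∞}.
(a,b)_7: α=-3, u≡6; β=-3, v≡3 (mod 7); (6|7)=-1, (3|7)=-1; sign (−1)^1·-1^-3·-1^-3 = -1.
(a,b)_19: α=0, u≡15; β=1, v≡13 (mod 19); (15|19)=-1, (13|19)=-1; sign (−1)^0·-1^1·-1^0 = -1.
(a,b)_5: α=-2, u≡2; β=1, v≡2 (mod 5); (2|5)=-1, (2|5)=-1; sign (−1)^0·-1^1·-1^-2 = -1.
(a,b)_2: α=10, β=10; u≡1, v≡5 (mod 8); ε(u)ε(v)=0·0, αω(v)=10·1, βω(u)=10·0; sum ≡ 0  ⇒  +1.
(a,b)_11: α=2, u≡9; β=1, v≡8 (mod 11); (9|11)=+1, (8|11)=-1; sign (−1)^0·+1^1·-1^2 = +1.
(a,b)_3: α=0, u≡2; β=-6, v≡2 (mod 3); (2|3)=-1, (2|3)=-1; sign (−1)^0·-1^-6·-1^0 = +1.
(a,b)_∞: sgn(-7)=−, sgn(-7315)=−, so -1.
|Ram(-7, -7315)| = 4, even; anisotropic at {5, 7, 19, ∞}.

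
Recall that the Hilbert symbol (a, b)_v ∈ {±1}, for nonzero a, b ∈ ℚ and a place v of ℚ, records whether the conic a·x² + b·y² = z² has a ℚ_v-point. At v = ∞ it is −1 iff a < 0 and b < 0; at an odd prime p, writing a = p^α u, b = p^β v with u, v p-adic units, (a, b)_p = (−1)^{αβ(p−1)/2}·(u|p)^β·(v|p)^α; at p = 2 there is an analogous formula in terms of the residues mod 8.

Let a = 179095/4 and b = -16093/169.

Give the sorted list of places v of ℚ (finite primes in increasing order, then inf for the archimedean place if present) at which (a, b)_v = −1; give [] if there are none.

[2, 5, 17, 43]

(a, b) ≡ (3655, -133) mod (ℚ^×)²; places V = {2, 5, 7, 11, 13, 17, 19, 43, ∞}.
(a,b)_5: α=1, u≡1; β=0, v≡3 (mod 5); (1|5)=+1, (3|5)=-1; sign (−1)^0·+1^0·-1^1 = -1.
(a,b)_13: α=0, u≡5; β=-2, v≡1 (mod 13); (5|13)=-1, (1|13)=+1; sign (−1)^0·-1^-2·+1^0 = +1.
(a,b)_19: α=0, u≡5; β=1, v≡15 (mod 19); (5|19)=+1, (15|19)=-1; sign (−1)^0·+1^1·-1^0 = +1.
(a,b)_2: α=-2, β=0; u≡7, v≡3 (mod 8); ε(u)ε(v)=1·1, αω(v)=-2·1, βω(u)=0·0; sum ≡ 1  ⇒  -1.
(a,b)_43: α=1, u≡20; β=0, v≡18 (mod 43); (20|43)=-1, (18|43)=-1; sign (−1)^0·-1^0·-1^1 = -1.
(a,b)_7: α=2, u≡2; β=1, v≡4 (mod 7); (2|7)=+1, (4|7)=+1; sign (−1)^0·+1^1·+1^2 = +1.
(a,b)_11: α=0, u≡1; β=2, v≡8 (mod 11); (1|11)=+1, (8|11)=-1; sign (−1)^0·+1^2·-1^0 = +1.
(a,b)_17: α=1, u≡3; β=0, v≡11 (mod 17); (3|17)=-1, (11|17)=-1; sign (−1)^0·-1^0·-1^1 = -1.
(a,b)_∞: sgn(3655)=+, sgn(-133)=−, so +1.
Ram(3655, -133) = {2, 5, 17, 43}; no ℚ_2-point on the conic.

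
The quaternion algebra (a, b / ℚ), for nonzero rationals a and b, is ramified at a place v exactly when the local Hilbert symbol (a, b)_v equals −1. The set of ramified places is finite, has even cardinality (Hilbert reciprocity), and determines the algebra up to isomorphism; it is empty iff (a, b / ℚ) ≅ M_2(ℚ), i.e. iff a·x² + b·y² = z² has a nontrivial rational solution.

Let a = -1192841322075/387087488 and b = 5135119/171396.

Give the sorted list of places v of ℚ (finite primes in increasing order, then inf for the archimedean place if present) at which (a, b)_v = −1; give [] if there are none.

[13, 31]

Mod squares: a ≡ -806, b ≡ 31. Check v ∈ {∞, 2, 3, 5, 11, 13, 23, 31, 37, 47}.
v=37: a=37^-2·(≡31), b=37^2·(≡32) mod 37; (31|37)=-1, (32|37)=-1; (−1)^{-2·2·18}·(-1)^2·(-1)^-2 = +1.
v=23: a=23^0·(≡10), b=23^-2·(≡12) mod 23; (10|23)=-1, (12|23)=+1; (−1)^{0·-2·11}·(-1)^-2·(+1)^0 = +1.
v=3: a=3^6·(≡1), b=3^-4·(≡1) mod 3; (1|3)=+1, (1|3)=+1; (−1)^{6·-4·1}·(+1)^-4·(+1)^6 = +1.
v=13: a=13^3·(≡1), b=13^0·(≡7) mod 13; (1|13)=+1, (7|13)=-1; (−1)^{3·0·6}·(+1)^0·(-1)^3 = -1.
v=11: a=11^0·(≡10), b=11^2·(≡9) mod 11; (10|11)=-1, (9|11)=+1; (−1)^{0·2·5}·(-1)^2·(+1)^0 = +1.
v=47: a=47^-2·(≡46), b=47^0·(≡15) mod 47; (46|47)=-1, (15|47)=-1; (−1)^{-2·0·23}·(-1)^0·(-1)^-2 = +1.
v=∞: -806 < 0 and 31 > 0  ⇒  (a,b)_∞ = +1.
v=2: v_2(a)=-7, v_2(b)=-2; units ≡ 5, 7 (mod 8); ε·ε+αω+βω = 0·1+-7·0+-2·1 ≡ 0  ⇒  (a,b)_2 = +1.
v=31: a=31^3·(≡10), b=31^1·(≡5) mod 31; (10|31)=+1, (5|31)=+1; (−1)^{3·1·15}·(+1)^1·(+1)^3 = -1.
v=5: a=5^2·(≡4), b=5^0·(≡4) mod 5; (4|5)=+1, (4|5)=+1; (−1)^{2·0·2}·(+1)^0·(+1)^2 = +1.
|Ram(-806, 31)| = 2, even; anisotropic at {13, 31}.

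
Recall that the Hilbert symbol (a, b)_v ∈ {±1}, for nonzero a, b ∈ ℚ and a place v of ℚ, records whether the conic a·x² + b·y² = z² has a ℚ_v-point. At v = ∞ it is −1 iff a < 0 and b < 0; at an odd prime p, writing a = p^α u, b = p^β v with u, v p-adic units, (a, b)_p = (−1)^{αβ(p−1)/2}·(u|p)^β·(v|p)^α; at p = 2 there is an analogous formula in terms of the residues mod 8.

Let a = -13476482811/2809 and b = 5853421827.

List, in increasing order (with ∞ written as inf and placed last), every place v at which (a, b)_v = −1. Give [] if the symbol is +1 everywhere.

[17, 43]

Mod squares: a ≡ -152779, b ≡ 323. Check v ∈ {∞, 2, 3, 11, 17, 19, 43, 53}.
v=43: a=43^1·(≡6), b=43^2·(≡20) mod 43; (6|43)=+1, (20|43)=-1; (−1)^{1·2·21}·(+1)^2·(-1)^1 = -1.
v=53: a=53^-2·(≡22), b=53^0·(≡14) mod 53; (22|53)=-1, (14|53)=-1; (−1)^{-2·0·26}·(-1)^0·(-1)^-2 = +1.
v=2: v_2(a)=0, v_2(b)=0; units ≡ 5, 3 (mod 8); ε·ε+αω+βω = 0·1+0·1+0·1 ≡ 0  ⇒  (a,b)_2 = +1.
v=3: a=3^6·(≡2), b=3^4·(≡2) mod 3; (2|3)=-1, (2|3)=-1; (−1)^{6·4·1}·(-1)^4·(-1)^6 = +1.
v=11: a=11^3·(≡3), b=11^2·(≡5) mod 11; (3|11)=+1, (5|11)=+1; (−1)^{3·2·5}·(+1)^2·(+1)^3 = +1.
v=17: a=17^1·(≡11), b=17^1·(≡13) mod 17; (11|17)=-1, (13|17)=+1; (−1)^{1·1·8}·(-1)^1·(+1)^1 = -1.
v=19: a=19^1·(≡2), b=19^1·(≡17) mod 19; (2|19)=-1, (17|19)=+1; (−1)^{1·1·9}·(-1)^1·(+1)^1 = +1.
v=∞: -152779 < 0 and 323 > 0  ⇒  (a,b)_∞ = +1.
Ram(-152779, 323) = {17, 43}; no ℚ_17-point on the conic.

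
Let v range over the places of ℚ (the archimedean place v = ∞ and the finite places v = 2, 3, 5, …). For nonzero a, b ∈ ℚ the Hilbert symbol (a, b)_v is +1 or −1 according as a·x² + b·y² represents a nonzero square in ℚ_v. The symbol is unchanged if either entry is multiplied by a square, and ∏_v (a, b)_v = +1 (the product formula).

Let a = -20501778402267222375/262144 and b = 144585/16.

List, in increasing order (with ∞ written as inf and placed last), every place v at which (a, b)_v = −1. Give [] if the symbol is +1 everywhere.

[5, 7, 17, 19]

(a, b) ≡ (-95, 1785) mod (ℚ^×)²; places V = {2, 3, 5, 7, 17, 19, ∞}.
(a,b)_19: α=1, u≡13; β=0, v≡8 (mod 19); (13|19)=-1, (8|19)=-1; sign (−1)^0·-1^0·-1^1 = -1.
(a,b)_5: α=3, u≡4; β=1, v≡2 (mod 5); (4|5)=+1, (2|5)=-1; sign (−1)^0·+1^1·-1^3 = -1.
(a,b)_2: α=-18, β=-4; u≡1, v≡1 (mod 8); ε(u)ε(v)=0·0, αω(v)=-18·0, βω(u)=-4·0; sum ≡ 0  ⇒  +1.
(a,b)_7: α=4, u≡3; β=1, v≡6 (mod 7); (3|7)=-1, (6|7)=-1; sign (−1)^0·-1^1·-1^4 = -1.
(a,b)_17: α=4, u≡5; β=1, v≡12 (mod 17); (5|17)=-1, (12|17)=-1; sign (−1)^0·-1^1·-1^4 = -1.
(a,b)_3: α=16, u≡1; β=5, v≡1 (mod 3); (1|3)=+1, (1|3)=+1; sign (−1)^0·+1^5·+1^16 = +1.
(a,b)_∞: sgn(-95)=−, sgn(1785)=+, so +1.
(-95, 1785 / ℚ) ramifies at {5, 7, 17, 19}: a division algebra.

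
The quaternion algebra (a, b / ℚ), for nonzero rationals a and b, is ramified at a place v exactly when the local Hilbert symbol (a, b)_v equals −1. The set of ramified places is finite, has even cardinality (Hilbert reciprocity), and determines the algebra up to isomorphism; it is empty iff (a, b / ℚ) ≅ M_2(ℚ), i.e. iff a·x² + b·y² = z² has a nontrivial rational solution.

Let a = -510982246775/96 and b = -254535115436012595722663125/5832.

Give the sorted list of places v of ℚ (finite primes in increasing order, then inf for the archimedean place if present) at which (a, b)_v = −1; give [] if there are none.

(a, b) ≡ (-15834, -329498) mod (ℚ^×)²; places V = {2, 3, 5, 7, 11, 13, 19, 23, 29, ∞}.
(a,b)_∞: sgn(-15834)=−, sgn(-329498)=−, so -1.
(a,b)_19: α=0, u≡3; β=1, v≡16 (mod 19); (3|19)=-1, (16|19)=+1; sign (−1)^0·-1^1·+1^0 = -1.
(a,b)_2: α=-5, β=-3; u≡3, v≡3 (mod 8); ε(u)ε(v)=1·1, αω(v)=-5·1, βω(u)=-3·1; sum ≡ 1  ⇒  -1.
(a,b)_5: α=2, u≡4; β=4, v≡2 (mod 5); (4|5)=+1, (2|5)=-1; sign (−1)^0·+1^4·-1^2 = +1.
(a,b)_7: α=1, u≡3; β=2, v≡3 (mod 7); (3|7)=-1, (3|7)=-1; sign (−1)^0·-1^2·-1^1 = -1.
(a,b)_11: α=4, u≡10; β=8, v≡6 (mod 11); (10|11)=-1, (6|11)=-1; sign (−1)^0·-1^8·-1^4 = +1.
(a,b)_3: α=-1, u≡2; β=-6, v≡1 (mod 3); (2|3)=-1, (1|3)=+1; sign (−1)^0·-1^-6·+1^-1 = +1.
(a,b)_23: α=2, u≡16; β=5, v≡6 (mod 23); (16|23)=+1, (6|23)=+1; sign (−1)^0·+1^5·+1^2 = +1.
(a,b)_13: α=1, u≡12; β=1, v≡3 (mod 13); (12|13)=+1, (3|13)=+1; sign (−1)^0·+1^1·+1^1 = +1.
(a,b)_29: α=1, u≡5; β=3, v≡1 (mod 29); (5|29)=+1, (1|29)=+1; sign (−1)^0·+1^3·+1^1 = +1.
(-15834, -329498 / ℚ) ramifies at {2, 7, 19, ∞}: a division algebra.

[2, 7, 19, inf]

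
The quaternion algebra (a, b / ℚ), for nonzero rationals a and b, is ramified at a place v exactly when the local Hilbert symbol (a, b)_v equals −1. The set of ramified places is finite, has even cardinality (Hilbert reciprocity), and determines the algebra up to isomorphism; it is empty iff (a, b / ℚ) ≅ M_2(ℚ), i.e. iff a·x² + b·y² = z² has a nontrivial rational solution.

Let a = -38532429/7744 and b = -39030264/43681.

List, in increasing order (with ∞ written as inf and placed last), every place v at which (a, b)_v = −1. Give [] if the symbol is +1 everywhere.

[2, 13, 43, inf]

(a, b) ≡ (-475709, -22126) mod (ℚ^×)²; places V = {2, 3, 7, 11, 13, 19, 23, 37, 43, ∞}.
(a,b)_43: α=1, u≡15; β=0, v≡28 (mod 43); (15|43)=+1, (28|43)=-1; sign (−1)^0·+1^0·-1^1 = -1.
(a,b)_3: α=4, u≡1; β=2, v≡2 (mod 3); (1|3)=+1, (2|3)=-1; sign (−1)^0·+1^2·-1^4 = +1.
(a,b)_11: α=-2, u≡6; β=-2, v≡10 (mod 11); (6|11)=-1, (10|11)=-1; sign (−1)^0·-1^-2·-1^-2 = +1.
(a,b)_7: α=0, u≡1; β=2, v≡1 (mod 7); (1|7)=+1, (1|7)=+1; sign (−1)^0·+1^2·+1^0 = +1.
(a,b)_13: α=1, u≡5; β=1, v≡9 (mod 13); (5|13)=-1, (9|13)=+1; sign (−1)^0·-1^1·+1^1 = -1.
(a,b)_23: α=1, u≡7; β=1, v≡16 (mod 23); (7|23)=-1, (16|23)=+1; sign (−1)^1·-1^1·+1^1 = +1.
(a,b)_37: α=1, u≡2; β=1, v≡14 (mod 37); (2|37)=-1, (14|37)=-1; sign (−1)^0·-1^1·-1^1 = +1.
(a,b)_2: α=-6, β=3; u≡3, v≡1 (mod 8); ε(u)ε(v)=1·0, αω(v)=-6·0, βω(u)=3·1; sum ≡ 1  ⇒  -1.
(a,b)_∞: sgn(-475709)=−, sgn(-22126)=−, so -1.
(a,b)_19: α=0, u≡18; β=-2, v≡7 (mod 19); (18|19)=-1, (7|19)=+1; sign (−1)^0·-1^-2·+1^0 = +1.
(-475709, -22126 / ℚ) ramifies at {2, 13, 43, ∞}: a division algebra.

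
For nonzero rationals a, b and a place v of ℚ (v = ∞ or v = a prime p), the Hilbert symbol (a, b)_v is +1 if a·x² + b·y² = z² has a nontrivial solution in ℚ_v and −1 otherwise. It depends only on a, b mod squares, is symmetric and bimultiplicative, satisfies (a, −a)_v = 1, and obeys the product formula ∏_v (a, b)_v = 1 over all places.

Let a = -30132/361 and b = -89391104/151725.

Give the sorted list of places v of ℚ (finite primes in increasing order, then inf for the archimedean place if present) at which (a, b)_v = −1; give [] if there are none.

Mod squares: a ≡ -93, b ≡ -7161. Check v ∈ {∞, 2, 3, 5, 7, 11, 17, 19, 31}.
v=5: a=5^0·(≡3), b=5^-2·(≡4) mod 5; (3|5)=-1, (4|5)=+1; (−1)^{0·-2·2}·(-1)^-2·(+1)^0 = +1.
v=∞: -93 < 0 and -7161 < 0  ⇒  (a,b)_∞ = -1.
v=2: v_2(a)=2, v_2(b)=18; units ≡ 3, 7 (mod 8); ε·ε+αω+βω = 1·1+2·0+18·1 ≡ 1  ⇒  (a,b)_2 = -1.
v=19: a=19^-2·(≡2), b=19^0·(≡2) mod 19; (2|19)=-1, (2|19)=-1; (−1)^{-2·0·9}·(-1)^0·(-1)^-2 = +1.
v=31: a=31^1·(≡1), b=31^1·(≡23) mod 31; (1|31)=+1, (23|31)=-1; (−1)^{1·1·15}·(+1)^1·(-1)^1 = +1.
v=3: a=3^5·(≡2), b=3^-1·(≡1) mod 3; (2|3)=-1, (1|3)=+1; (−1)^{5·-1·1}·(-1)^-1·(+1)^5 = +1.
v=11: a=11^0·(≡7), b=11^1·(≡3) mod 11; (7|11)=-1, (3|11)=+1; (−1)^{0·1·5}·(-1)^1·(+1)^0 = -1.
v=17: a=17^0·(≡15), b=17^-2·(≡2) mod 17; (15|17)=+1, (2|17)=+1; (−1)^{0·-2·8}·(+1)^-2·(+1)^0 = +1.
v=7: a=7^0·(≡6), b=7^-1·(≡3) mod 7; (6|7)=-1, (3|7)=-1; (−1)^{0·-1·3}·(-1)^-1·(-1)^0 = -1.
|Ram(-93, -7161)| = 4, even; anisotropic at {2, 7, 11, ∞}.

[2, 7, 11, inf]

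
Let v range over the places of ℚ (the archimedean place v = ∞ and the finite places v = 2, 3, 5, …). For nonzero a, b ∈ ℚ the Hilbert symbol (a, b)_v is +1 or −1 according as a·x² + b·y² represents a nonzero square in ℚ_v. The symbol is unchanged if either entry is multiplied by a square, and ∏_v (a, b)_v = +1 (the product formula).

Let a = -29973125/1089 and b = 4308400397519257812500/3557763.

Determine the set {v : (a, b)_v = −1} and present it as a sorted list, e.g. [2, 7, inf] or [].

[2, 7, 17, 31]

(a, b) ≡ (-47957, 143871) mod (ℚ^×)²; places V = {2, 3, 5, 7, 11, 13, 17, 31, ∞}.
(a,b)_2: α=0, β=2; u≡3, v≡7 (mod 8); ε(u)ε(v)=1·1, αω(v)=0·0, βω(u)=2·1; sum ≡ 1  ⇒  -1.
(a,b)_7: α=1, u≡1; β=3, v≡1 (mod 7); (1|7)=+1, (1|7)=+1; sign (−1)^1·+1^3·+1^1 = -1.
(a,b)_11: α=-2, u≡3; β=-4, v≡2 (mod 11); (3|11)=+1, (2|11)=-1; sign (−1)^0·+1^-4·-1^-2 = +1.
(a,b)_∞: sgn(-47957)=−, sgn(143871)=+, so +1.
(a,b)_17: α=1, u≡13; β=3, v≡5 (mod 17); (13|17)=+1, (5|17)=-1; sign (−1)^0·+1^3·-1^1 = -1.
(a,b)_3: α=-2, u≡1; β=-5, v≡2 (mod 3); (1|3)=+1, (2|3)=-1; sign (−1)^0·+1^-5·-1^-2 = +1.
(a,b)_5: α=4, u≡2; β=10, v≡4 (mod 5); (2|5)=-1, (4|5)=+1; sign (−1)^0·-1^10·+1^4 = +1.
(a,b)_31: α=1, u≡27; β=3, v≡12 (mod 31); (27|31)=-1, (12|31)=-1; sign (−1)^1·-1^3·-1^1 = -1.
(a,b)_13: α=1, u≡12; β=3, v≡4 (mod 13); (12|13)=+1, (4|13)=+1; sign (−1)^0·+1^3·+1^1 = +1.
Ram(-47957, 143871) = {2, 7, 17, 31}; no ℚ_2-point on the conic.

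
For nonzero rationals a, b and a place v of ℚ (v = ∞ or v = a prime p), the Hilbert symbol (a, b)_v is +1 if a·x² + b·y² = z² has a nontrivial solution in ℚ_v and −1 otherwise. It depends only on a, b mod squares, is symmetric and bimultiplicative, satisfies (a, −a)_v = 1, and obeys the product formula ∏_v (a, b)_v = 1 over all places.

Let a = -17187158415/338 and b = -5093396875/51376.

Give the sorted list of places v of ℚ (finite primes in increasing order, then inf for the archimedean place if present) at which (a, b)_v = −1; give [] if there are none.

(a, b) ≡ (-512430, -3159985) mod (ℚ^×)²; places V = {2, 3, 5, 7, 13, 19, 29, 31, 37, ∞}.
(a,b)_13: α=-2, u≡1; β=-2, v≡1 (mod 13); (1|13)=+1, (1|13)=+1; sign (−1)^0·+1^-2·+1^-2 = +1.
(a,b)_3: α=1, u≡1; β=0, v≡2 (mod 3); (1|3)=+1, (2|3)=-1; sign (−1)^0·+1^0·-1^1 = -1.
(a,b)_29: α=1, u≡25; β=1, v≡26 (mod 29); (25|29)=+1, (26|29)=-1; sign (−1)^0·+1^1·-1^1 = -1.
(a,b)_2: α=-1, β=-4; u≡1, v≡7 (mod 8); ε(u)ε(v)=0·1, αω(v)=-1·0, βω(u)=-4·0; sum ≡ 0  ⇒  +1.
(a,b)_∞: sgn(-512430)=−, sgn(-3159985)=−, so -1.
(a,b)_19: α=1, u≡10; β=-1, v≡4 (mod 19); (10|19)=-1, (4|19)=+1; sign (−1)^1·-1^-1·+1^1 = +1.
(a,b)_5: α=1, u≡4; β=5, v≡3 (mod 5); (4|5)=+1, (3|5)=-1; sign (−1)^0·+1^5·-1^1 = -1.
(a,b)_7: α=2, u≡5; β=2, v≡1 (mod 7); (5|7)=-1, (1|7)=+1; sign (−1)^0·-1^2·+1^2 = +1.
(a,b)_37: α=2, u≡24; β=1, v≡21 (mod 37); (24|37)=-1, (21|37)=+1; sign (−1)^0·-1^1·+1^2 = -1.
(a,b)_31: α=1, u≡12; β=1, v≡11 (mod 31); (12|31)=-1, (11|31)=-1; sign (−1)^1·-1^1·-1^1 = -1.
|Ram(-512430, -3159985)| = 6, even; anisotropic at {3, 5, 29, 31, 37, ∞}.

[3, 5, 29, 31, 37, inf]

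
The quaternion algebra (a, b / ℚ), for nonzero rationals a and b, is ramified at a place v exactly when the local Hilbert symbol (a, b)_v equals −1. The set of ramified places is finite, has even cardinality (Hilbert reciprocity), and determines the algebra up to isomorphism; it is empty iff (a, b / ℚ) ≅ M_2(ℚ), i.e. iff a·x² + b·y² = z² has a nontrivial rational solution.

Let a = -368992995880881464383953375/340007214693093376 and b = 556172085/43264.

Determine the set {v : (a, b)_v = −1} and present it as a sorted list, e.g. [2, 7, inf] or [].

[3, 7, 19, 31]

(a, b) ≡ (-181815, 1051365) mod (ℚ^×)²; places V = {2, 3, 5, 7, 11, 13, 17, 19, 23, 29, 31, ∞}.
(a,b)_2: α=-12, β=-8; u≡1, v≡5 (mod 8); ε(u)ε(v)=0·0, αω(v)=-12·1, βω(u)=-8·0; sum ≡ 0  ⇒  +1.
(a,b)_7: α=2, u≡5; β=1, v≡3 (mod 7); (5|7)=-1, (3|7)=-1; sign (−1)^0·-1^1·-1^2 = -1.
(a,b)_3: α=11, u≡1; β=1, v≡1 (mod 3); (1|3)=+1, (1|3)=+1; sign (−1)^1·+1^1·+1^11 = -1.
(a,b)_17: α=3, u≡8; β=1, v≡2 (mod 17); (8|17)=+1, (2|17)=+1; sign (−1)^0·+1^1·+1^3 = +1.
(a,b)_5: α=3, u≡3; β=1, v≡3 (mod 5); (3|5)=-1, (3|5)=-1; sign (−1)^0·-1^1·-1^3 = +1.
(a,b)_19: α=2, u≡14; β=1, v≡17 (mod 19); (14|19)=-1, (17|19)=+1; sign (−1)^0·-1^1·+1^2 = -1.
(a,b)_29: α=-2, u≡11; β=0, v≡9 (mod 29); (11|29)=-1, (9|29)=+1; sign (−1)^0·-1^0·+1^-2 = +1.
(a,b)_23: α=5, u≡7; β=2, v≡12 (mod 23); (7|23)=-1, (12|23)=+1; sign (−1)^0·-1^2·+1^5 = +1.
(a,b)_∞: sgn(-181815)=−, sgn(1051365)=+, so +1.
(a,b)_13: α=-8, u≡4; β=-2, v≡3 (mod 13); (4|13)=+1, (3|13)=+1; sign (−1)^0·+1^-2·+1^-8 = +1.
(a,b)_31: α=3, u≡28; β=1, v≡5 (mod 31); (28|31)=+1, (5|31)=+1; sign (−1)^1·+1^1·+1^3 = -1.
(a,b)_11: α=-2, u≡9; β=0, v≡7 (mod 11); (9|11)=+1, (7|11)=-1; sign (−1)^0·+1^0·-1^-2 = +1.
|Ram(-181815, 1051365)| = 4, even; anisotropic at {3, 7, 19, 31}.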